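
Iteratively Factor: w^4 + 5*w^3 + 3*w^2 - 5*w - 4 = (w - 1)*(w^3 + 6*w^2 + 9*w + 4) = (w - 1)*(w + 1)*(w^2 + 5*w + 4) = (w - 1)*(w + 1)*(w + 4)*(w + 1)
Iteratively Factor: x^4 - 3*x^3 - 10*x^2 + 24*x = (x - 2)*(x^3 - x^2 - 12*x) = x*(x - 2)*(x^2 - x - 12) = x*(x - 4)*(x - 2)*(x + 3)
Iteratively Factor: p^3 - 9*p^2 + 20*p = (p - 4)*(p^2 - 5*p) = p*(p - 4)*(p - 5)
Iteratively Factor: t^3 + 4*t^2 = (t)*(t^2 + 4*t) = t*(t + 4)*(t)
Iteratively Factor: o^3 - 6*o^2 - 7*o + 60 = (o + 3)*(o^2 - 9*o + 20) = (o - 4)*(o + 3)*(o - 5)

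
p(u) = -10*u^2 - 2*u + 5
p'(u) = -20*u - 2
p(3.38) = -116.00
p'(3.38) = -69.60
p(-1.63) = -18.31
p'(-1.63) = 30.60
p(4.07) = -168.79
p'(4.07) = -83.40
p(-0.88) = -0.98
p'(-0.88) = 15.60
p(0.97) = -6.35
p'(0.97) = -21.40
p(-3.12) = -86.10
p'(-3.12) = 60.40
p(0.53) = 1.13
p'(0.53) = -12.60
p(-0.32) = 4.62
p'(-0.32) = 4.40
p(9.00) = -823.00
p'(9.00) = -182.00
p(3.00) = -91.00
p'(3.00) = -62.00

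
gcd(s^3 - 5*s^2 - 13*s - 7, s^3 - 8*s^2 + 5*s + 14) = s^2 - 6*s - 7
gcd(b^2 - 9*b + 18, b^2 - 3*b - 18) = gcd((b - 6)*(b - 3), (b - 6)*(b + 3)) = b - 6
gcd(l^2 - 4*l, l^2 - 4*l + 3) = 1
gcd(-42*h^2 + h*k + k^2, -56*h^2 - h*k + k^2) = 7*h + k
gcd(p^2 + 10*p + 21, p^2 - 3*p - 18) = p + 3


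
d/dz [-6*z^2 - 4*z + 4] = -12*z - 4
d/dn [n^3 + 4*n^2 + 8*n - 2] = 3*n^2 + 8*n + 8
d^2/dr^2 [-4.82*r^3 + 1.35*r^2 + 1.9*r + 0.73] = 2.7 - 28.92*r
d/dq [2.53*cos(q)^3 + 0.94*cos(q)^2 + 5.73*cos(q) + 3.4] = (7.59*sin(q)^2 - 1.88*cos(q) - 13.32)*sin(q)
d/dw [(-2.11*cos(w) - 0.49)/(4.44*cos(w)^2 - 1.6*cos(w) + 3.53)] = (-9.3684*cos(w)^2 - 4.3512*cos(w) + 8.2323)*sin(w)/(19.7136*cos(w)^4 - 14.208*cos(w)^3 + 33.9064*cos(w)^2 - 11.296*cos(w) + 12.4609)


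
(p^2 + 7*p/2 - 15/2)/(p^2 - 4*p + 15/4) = 2*(p + 5)/(2*p - 5)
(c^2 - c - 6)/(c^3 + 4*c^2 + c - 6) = (c - 3)/(c^2 + 2*c - 3)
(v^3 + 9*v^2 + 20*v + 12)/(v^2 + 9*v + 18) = (v^2 + 3*v + 2)/(v + 3)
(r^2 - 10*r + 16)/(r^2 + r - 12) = (r^2 - 10*r + 16)/(r^2 + r - 12)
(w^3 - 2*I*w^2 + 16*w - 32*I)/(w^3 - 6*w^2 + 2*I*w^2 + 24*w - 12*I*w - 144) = (w^2 + 2*I*w + 8)/(w^2 + 6*w*(-1 + I) - 36*I)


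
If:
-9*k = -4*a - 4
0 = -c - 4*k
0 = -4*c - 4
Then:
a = -7/16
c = -1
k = 1/4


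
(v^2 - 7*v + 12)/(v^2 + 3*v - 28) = (v - 3)/(v + 7)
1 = 1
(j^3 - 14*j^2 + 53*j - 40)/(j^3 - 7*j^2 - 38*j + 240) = (j - 1)/(j + 6)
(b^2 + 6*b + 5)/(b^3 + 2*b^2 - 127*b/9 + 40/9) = 9*(b + 1)/(9*b^2 - 27*b + 8)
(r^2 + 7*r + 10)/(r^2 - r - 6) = (r + 5)/(r - 3)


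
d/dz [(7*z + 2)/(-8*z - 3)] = -5/(8*z + 3)^2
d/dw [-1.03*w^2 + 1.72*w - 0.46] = 1.72 - 2.06*w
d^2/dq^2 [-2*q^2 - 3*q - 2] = -4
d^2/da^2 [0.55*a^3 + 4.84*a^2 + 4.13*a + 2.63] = 3.3*a + 9.68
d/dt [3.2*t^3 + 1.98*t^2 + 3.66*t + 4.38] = 9.6*t^2 + 3.96*t + 3.66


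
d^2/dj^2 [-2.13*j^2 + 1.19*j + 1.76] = -4.26000000000000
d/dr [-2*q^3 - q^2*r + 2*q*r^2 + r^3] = -q^2 + 4*q*r + 3*r^2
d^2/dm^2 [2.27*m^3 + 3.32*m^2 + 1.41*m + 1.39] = 13.62*m + 6.64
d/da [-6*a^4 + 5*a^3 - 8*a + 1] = -24*a^3 + 15*a^2 - 8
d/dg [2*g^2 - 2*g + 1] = 4*g - 2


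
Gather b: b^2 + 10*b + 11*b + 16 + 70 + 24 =b^2 + 21*b + 110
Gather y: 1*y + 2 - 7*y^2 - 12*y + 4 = -7*y^2 - 11*y + 6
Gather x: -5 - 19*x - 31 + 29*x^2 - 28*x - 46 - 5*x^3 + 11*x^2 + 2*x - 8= -5*x^3 + 40*x^2 - 45*x - 90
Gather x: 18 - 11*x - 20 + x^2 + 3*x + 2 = x^2 - 8*x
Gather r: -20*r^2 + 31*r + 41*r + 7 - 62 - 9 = -20*r^2 + 72*r - 64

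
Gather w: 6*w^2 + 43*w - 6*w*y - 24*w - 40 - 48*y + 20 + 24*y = 6*w^2 + w*(19 - 6*y) - 24*y - 20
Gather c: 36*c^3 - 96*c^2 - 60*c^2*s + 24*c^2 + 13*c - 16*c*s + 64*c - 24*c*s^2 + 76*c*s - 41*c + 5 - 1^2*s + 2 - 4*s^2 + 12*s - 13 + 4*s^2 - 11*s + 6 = 36*c^3 + c^2*(-60*s - 72) + c*(-24*s^2 + 60*s + 36)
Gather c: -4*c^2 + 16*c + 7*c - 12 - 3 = -4*c^2 + 23*c - 15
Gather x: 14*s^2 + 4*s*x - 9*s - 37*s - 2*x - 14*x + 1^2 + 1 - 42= 14*s^2 - 46*s + x*(4*s - 16) - 40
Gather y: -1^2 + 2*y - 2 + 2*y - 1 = 4*y - 4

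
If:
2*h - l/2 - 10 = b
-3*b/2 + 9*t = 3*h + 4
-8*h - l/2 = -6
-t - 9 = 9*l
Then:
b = -5059/639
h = 1033/1278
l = -596/639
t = -43/71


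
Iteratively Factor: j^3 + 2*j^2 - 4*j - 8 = (j - 2)*(j^2 + 4*j + 4) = (j - 2)*(j + 2)*(j + 2)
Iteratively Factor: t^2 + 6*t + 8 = (t + 2)*(t + 4)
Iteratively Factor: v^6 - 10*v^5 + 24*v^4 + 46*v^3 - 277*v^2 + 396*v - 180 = (v - 1)*(v^5 - 9*v^4 + 15*v^3 + 61*v^2 - 216*v + 180) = (v - 1)*(v + 3)*(v^4 - 12*v^3 + 51*v^2 - 92*v + 60) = (v - 3)*(v - 1)*(v + 3)*(v^3 - 9*v^2 + 24*v - 20) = (v - 3)*(v - 2)*(v - 1)*(v + 3)*(v^2 - 7*v + 10) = (v - 5)*(v - 3)*(v - 2)*(v - 1)*(v + 3)*(v - 2)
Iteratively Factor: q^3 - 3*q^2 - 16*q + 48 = (q - 4)*(q^2 + q - 12) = (q - 4)*(q + 4)*(q - 3)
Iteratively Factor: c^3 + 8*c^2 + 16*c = (c)*(c^2 + 8*c + 16) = c*(c + 4)*(c + 4)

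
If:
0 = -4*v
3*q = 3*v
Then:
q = 0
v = 0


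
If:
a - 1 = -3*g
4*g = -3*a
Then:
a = -4/5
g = 3/5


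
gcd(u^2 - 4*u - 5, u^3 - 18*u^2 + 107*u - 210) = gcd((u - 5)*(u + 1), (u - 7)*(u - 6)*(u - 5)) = u - 5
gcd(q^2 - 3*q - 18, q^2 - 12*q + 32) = 1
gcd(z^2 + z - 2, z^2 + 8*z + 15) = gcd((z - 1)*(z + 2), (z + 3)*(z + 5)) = 1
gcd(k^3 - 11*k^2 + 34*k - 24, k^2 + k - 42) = k - 6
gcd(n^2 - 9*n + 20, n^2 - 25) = n - 5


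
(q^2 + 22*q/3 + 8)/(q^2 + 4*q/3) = (q + 6)/q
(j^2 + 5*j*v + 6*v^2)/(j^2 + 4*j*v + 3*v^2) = (j + 2*v)/(j + v)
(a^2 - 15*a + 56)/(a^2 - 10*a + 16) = (a - 7)/(a - 2)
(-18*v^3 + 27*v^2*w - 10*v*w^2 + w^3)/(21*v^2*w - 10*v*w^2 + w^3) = (-6*v^2 + 7*v*w - w^2)/(w*(7*v - w))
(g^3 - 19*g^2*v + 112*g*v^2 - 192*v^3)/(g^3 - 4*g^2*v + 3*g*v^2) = (-g^2 + 16*g*v - 64*v^2)/(g*(-g + v))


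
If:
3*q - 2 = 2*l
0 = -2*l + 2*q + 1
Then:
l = 7/2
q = 3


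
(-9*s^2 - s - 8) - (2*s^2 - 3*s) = -11*s^2 + 2*s - 8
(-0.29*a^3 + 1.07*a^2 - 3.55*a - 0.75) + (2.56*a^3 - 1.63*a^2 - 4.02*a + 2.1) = 2.27*a^3 - 0.56*a^2 - 7.57*a + 1.35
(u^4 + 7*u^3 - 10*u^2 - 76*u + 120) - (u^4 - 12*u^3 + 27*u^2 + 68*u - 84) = 19*u^3 - 37*u^2 - 144*u + 204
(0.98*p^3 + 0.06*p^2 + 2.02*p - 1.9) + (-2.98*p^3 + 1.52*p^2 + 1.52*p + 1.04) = -2.0*p^3 + 1.58*p^2 + 3.54*p - 0.86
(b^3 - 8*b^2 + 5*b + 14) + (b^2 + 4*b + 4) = b^3 - 7*b^2 + 9*b + 18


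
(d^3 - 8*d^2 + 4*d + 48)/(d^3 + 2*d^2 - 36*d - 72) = (d - 4)/(d + 6)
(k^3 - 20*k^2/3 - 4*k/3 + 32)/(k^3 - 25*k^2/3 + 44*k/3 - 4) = (3*k^2 - 2*k - 16)/(3*k^2 - 7*k + 2)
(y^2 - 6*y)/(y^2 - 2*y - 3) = y*(6 - y)/(-y^2 + 2*y + 3)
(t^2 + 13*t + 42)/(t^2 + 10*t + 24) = (t + 7)/(t + 4)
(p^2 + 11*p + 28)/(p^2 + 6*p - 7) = (p + 4)/(p - 1)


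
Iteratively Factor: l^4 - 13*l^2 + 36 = (l - 3)*(l^3 + 3*l^2 - 4*l - 12) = (l - 3)*(l - 2)*(l^2 + 5*l + 6) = (l - 3)*(l - 2)*(l + 2)*(l + 3)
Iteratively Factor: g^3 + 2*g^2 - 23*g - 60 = (g - 5)*(g^2 + 7*g + 12) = (g - 5)*(g + 4)*(g + 3)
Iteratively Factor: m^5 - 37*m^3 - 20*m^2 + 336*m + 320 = (m + 4)*(m^4 - 4*m^3 - 21*m^2 + 64*m + 80) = (m + 1)*(m + 4)*(m^3 - 5*m^2 - 16*m + 80) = (m - 5)*(m + 1)*(m + 4)*(m^2 - 16) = (m - 5)*(m + 1)*(m + 4)^2*(m - 4)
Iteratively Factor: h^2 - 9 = (h - 3)*(h + 3)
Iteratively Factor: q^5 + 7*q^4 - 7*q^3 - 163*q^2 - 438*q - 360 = (q + 3)*(q^4 + 4*q^3 - 19*q^2 - 106*q - 120) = (q + 3)^2*(q^3 + q^2 - 22*q - 40) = (q + 2)*(q + 3)^2*(q^2 - q - 20) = (q - 5)*(q + 2)*(q + 3)^2*(q + 4)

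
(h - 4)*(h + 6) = h^2 + 2*h - 24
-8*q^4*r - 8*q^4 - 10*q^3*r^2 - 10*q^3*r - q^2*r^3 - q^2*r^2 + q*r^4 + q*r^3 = (-4*q + r)*(q + r)*(2*q + r)*(q*r + q)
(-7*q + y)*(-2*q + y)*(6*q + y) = 84*q^3 - 40*q^2*y - 3*q*y^2 + y^3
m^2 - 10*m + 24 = (m - 6)*(m - 4)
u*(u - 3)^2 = u^3 - 6*u^2 + 9*u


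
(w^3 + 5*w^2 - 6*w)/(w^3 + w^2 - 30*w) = (w - 1)/(w - 5)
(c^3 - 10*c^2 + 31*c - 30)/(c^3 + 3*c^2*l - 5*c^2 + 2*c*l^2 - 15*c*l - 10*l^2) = (c^2 - 5*c + 6)/(c^2 + 3*c*l + 2*l^2)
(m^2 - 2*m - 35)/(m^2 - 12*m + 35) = (m + 5)/(m - 5)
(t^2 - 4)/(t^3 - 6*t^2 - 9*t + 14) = (t - 2)/(t^2 - 8*t + 7)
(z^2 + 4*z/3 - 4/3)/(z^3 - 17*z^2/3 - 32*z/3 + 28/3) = 1/(z - 7)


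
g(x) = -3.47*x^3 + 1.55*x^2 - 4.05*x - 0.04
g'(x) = -10.41*x^2 + 3.1*x - 4.05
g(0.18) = -0.74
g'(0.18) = -3.83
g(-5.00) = 492.71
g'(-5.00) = -279.80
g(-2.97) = 116.57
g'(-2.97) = -105.08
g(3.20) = -110.83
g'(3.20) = -100.73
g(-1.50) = 21.23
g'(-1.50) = -32.12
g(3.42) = -134.57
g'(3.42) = -115.21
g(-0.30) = 1.41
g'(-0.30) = -5.92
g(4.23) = -252.07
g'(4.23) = -177.20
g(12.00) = -5821.60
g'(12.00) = -1465.89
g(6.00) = -718.06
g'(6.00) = -360.21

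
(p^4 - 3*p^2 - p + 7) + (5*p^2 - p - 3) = p^4 + 2*p^2 - 2*p + 4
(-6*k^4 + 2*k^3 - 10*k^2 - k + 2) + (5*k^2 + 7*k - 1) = -6*k^4 + 2*k^3 - 5*k^2 + 6*k + 1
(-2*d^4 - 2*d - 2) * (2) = -4*d^4 - 4*d - 4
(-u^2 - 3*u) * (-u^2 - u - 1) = u^4 + 4*u^3 + 4*u^2 + 3*u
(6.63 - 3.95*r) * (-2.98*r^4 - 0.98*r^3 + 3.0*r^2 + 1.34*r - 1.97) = 11.771*r^5 - 15.8864*r^4 - 18.3474*r^3 + 14.597*r^2 + 16.6657*r - 13.0611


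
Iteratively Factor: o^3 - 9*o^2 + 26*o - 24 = (o - 2)*(o^2 - 7*o + 12) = (o - 3)*(o - 2)*(o - 4)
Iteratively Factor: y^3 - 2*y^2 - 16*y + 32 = (y - 4)*(y^2 + 2*y - 8) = (y - 4)*(y + 4)*(y - 2)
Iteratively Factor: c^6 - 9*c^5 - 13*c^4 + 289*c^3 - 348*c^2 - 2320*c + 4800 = (c - 3)*(c^5 - 6*c^4 - 31*c^3 + 196*c^2 + 240*c - 1600) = (c - 5)*(c - 3)*(c^4 - c^3 - 36*c^2 + 16*c + 320) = (c - 5)^2*(c - 3)*(c^3 + 4*c^2 - 16*c - 64) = (c - 5)^2*(c - 3)*(c + 4)*(c^2 - 16) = (c - 5)^2*(c - 4)*(c - 3)*(c + 4)*(c + 4)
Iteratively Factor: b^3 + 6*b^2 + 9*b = (b)*(b^2 + 6*b + 9) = b*(b + 3)*(b + 3)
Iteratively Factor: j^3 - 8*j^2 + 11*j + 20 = (j + 1)*(j^2 - 9*j + 20) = (j - 5)*(j + 1)*(j - 4)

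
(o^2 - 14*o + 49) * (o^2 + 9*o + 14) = o^4 - 5*o^3 - 63*o^2 + 245*o + 686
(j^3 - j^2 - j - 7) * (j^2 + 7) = j^5 - j^4 + 6*j^3 - 14*j^2 - 7*j - 49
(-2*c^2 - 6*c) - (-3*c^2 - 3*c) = c^2 - 3*c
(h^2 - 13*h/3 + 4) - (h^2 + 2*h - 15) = 19 - 19*h/3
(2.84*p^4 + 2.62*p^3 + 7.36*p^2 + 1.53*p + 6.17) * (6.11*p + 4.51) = 17.3524*p^5 + 28.8166*p^4 + 56.7858*p^3 + 42.5419*p^2 + 44.599*p + 27.8267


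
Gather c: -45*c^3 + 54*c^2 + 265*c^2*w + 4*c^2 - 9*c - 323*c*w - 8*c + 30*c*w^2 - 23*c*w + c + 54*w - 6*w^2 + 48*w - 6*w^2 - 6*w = -45*c^3 + c^2*(265*w + 58) + c*(30*w^2 - 346*w - 16) - 12*w^2 + 96*w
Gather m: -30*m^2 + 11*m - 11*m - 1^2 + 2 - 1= -30*m^2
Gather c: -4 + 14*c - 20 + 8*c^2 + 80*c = 8*c^2 + 94*c - 24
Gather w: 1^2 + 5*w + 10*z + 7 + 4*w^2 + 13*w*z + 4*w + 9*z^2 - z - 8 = 4*w^2 + w*(13*z + 9) + 9*z^2 + 9*z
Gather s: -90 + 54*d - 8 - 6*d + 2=48*d - 96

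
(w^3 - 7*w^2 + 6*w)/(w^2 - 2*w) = (w^2 - 7*w + 6)/(w - 2)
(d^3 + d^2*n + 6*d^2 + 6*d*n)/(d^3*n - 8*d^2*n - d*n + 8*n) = d*(d^2 + d*n + 6*d + 6*n)/(n*(d^3 - 8*d^2 - d + 8))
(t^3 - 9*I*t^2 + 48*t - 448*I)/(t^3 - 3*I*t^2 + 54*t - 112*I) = (t - 8*I)/(t - 2*I)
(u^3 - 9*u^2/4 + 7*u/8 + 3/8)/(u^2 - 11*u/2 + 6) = (4*u^2 - 3*u - 1)/(4*(u - 4))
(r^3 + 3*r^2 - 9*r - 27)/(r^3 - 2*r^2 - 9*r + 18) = (r + 3)/(r - 2)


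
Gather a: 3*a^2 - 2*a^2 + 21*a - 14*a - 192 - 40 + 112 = a^2 + 7*a - 120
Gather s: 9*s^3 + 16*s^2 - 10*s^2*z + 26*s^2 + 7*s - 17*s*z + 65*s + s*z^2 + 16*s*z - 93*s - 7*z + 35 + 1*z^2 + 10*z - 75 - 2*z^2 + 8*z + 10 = 9*s^3 + s^2*(42 - 10*z) + s*(z^2 - z - 21) - z^2 + 11*z - 30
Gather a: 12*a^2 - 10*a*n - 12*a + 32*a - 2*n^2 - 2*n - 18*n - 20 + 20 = 12*a^2 + a*(20 - 10*n) - 2*n^2 - 20*n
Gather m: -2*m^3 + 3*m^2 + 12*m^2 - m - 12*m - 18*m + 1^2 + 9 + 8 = -2*m^3 + 15*m^2 - 31*m + 18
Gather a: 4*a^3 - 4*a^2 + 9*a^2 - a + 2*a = 4*a^3 + 5*a^2 + a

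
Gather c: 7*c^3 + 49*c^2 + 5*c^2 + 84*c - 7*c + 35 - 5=7*c^3 + 54*c^2 + 77*c + 30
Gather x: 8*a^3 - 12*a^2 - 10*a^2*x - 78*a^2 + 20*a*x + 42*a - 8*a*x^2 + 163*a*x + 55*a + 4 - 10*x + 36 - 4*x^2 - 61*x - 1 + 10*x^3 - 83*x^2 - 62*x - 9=8*a^3 - 90*a^2 + 97*a + 10*x^3 + x^2*(-8*a - 87) + x*(-10*a^2 + 183*a - 133) + 30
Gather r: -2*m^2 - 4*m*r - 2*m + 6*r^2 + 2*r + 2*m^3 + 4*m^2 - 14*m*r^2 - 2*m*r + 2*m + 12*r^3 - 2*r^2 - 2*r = 2*m^3 + 2*m^2 - 6*m*r + 12*r^3 + r^2*(4 - 14*m)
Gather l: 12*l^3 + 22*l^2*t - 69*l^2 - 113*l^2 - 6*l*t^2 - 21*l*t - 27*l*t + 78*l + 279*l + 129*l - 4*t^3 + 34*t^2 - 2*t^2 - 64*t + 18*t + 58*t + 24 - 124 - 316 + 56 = 12*l^3 + l^2*(22*t - 182) + l*(-6*t^2 - 48*t + 486) - 4*t^3 + 32*t^2 + 12*t - 360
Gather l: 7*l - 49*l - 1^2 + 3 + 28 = 30 - 42*l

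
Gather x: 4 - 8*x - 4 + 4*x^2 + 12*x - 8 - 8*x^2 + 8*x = -4*x^2 + 12*x - 8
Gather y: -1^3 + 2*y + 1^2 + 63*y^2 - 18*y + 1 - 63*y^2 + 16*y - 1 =0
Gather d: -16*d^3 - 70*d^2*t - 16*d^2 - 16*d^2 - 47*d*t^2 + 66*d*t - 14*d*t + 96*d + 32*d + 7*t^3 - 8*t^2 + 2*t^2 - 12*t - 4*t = -16*d^3 + d^2*(-70*t - 32) + d*(-47*t^2 + 52*t + 128) + 7*t^3 - 6*t^2 - 16*t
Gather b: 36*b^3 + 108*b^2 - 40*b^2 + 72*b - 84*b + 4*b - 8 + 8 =36*b^3 + 68*b^2 - 8*b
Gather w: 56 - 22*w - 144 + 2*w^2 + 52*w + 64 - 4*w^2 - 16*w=-2*w^2 + 14*w - 24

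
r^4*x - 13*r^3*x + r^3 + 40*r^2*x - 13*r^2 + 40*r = r*(r - 8)*(r - 5)*(r*x + 1)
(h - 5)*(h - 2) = h^2 - 7*h + 10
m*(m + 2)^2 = m^3 + 4*m^2 + 4*m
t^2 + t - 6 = (t - 2)*(t + 3)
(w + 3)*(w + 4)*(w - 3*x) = w^3 - 3*w^2*x + 7*w^2 - 21*w*x + 12*w - 36*x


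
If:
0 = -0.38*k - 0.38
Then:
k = -1.00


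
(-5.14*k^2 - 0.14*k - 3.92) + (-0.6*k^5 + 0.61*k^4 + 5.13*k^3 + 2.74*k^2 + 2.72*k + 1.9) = -0.6*k^5 + 0.61*k^4 + 5.13*k^3 - 2.4*k^2 + 2.58*k - 2.02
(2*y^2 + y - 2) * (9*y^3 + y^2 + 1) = 18*y^5 + 11*y^4 - 17*y^3 + y - 2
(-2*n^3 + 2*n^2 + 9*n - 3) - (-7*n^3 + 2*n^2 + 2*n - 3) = 5*n^3 + 7*n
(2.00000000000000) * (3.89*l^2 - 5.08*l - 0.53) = 7.78*l^2 - 10.16*l - 1.06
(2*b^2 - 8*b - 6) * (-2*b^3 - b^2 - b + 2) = -4*b^5 + 14*b^4 + 18*b^3 + 18*b^2 - 10*b - 12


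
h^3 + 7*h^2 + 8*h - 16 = (h - 1)*(h + 4)^2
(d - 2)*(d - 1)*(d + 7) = d^3 + 4*d^2 - 19*d + 14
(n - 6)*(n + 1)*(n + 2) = n^3 - 3*n^2 - 16*n - 12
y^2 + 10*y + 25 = (y + 5)^2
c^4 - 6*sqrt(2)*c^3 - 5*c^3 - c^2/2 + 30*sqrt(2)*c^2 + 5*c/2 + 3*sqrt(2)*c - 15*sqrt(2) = (c - 5)*(c - 6*sqrt(2))*(c - sqrt(2)/2)*(c + sqrt(2)/2)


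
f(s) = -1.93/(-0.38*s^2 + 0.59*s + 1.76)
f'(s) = -1.93*(0.76*s - 0.59)/(-0.38*s^2 + 0.59*s + 1.76)^2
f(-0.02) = -1.10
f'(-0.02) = 0.38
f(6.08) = 0.22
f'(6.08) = -0.10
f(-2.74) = 0.71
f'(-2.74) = 0.70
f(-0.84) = -1.94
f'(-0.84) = 2.39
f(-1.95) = 2.31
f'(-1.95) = 5.73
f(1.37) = -1.04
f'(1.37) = -0.25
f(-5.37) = 0.16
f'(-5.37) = 0.06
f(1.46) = -1.07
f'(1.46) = -0.31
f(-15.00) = 0.02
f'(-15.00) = 0.00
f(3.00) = -17.55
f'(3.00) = -269.56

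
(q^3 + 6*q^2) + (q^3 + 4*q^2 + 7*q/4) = 2*q^3 + 10*q^2 + 7*q/4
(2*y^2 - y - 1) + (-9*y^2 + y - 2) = -7*y^2 - 3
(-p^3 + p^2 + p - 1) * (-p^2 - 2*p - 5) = p^5 + p^4 + 2*p^3 - 6*p^2 - 3*p + 5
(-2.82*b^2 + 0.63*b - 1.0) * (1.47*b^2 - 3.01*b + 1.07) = -4.1454*b^4 + 9.4143*b^3 - 6.3837*b^2 + 3.6841*b - 1.07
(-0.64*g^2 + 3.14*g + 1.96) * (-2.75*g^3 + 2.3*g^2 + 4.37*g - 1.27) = 1.76*g^5 - 10.107*g^4 - 0.9648*g^3 + 19.0426*g^2 + 4.5774*g - 2.4892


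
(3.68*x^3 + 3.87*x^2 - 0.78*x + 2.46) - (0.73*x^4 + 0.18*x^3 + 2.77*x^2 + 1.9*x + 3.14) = -0.73*x^4 + 3.5*x^3 + 1.1*x^2 - 2.68*x - 0.68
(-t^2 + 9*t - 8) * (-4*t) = 4*t^3 - 36*t^2 + 32*t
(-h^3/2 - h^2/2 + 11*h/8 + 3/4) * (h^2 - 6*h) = -h^5/2 + 5*h^4/2 + 35*h^3/8 - 15*h^2/2 - 9*h/2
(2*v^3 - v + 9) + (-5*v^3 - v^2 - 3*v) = -3*v^3 - v^2 - 4*v + 9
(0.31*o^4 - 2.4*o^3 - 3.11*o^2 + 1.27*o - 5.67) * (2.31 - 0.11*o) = -0.0341*o^5 + 0.9801*o^4 - 5.2019*o^3 - 7.3238*o^2 + 3.5574*o - 13.0977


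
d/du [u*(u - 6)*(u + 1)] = 3*u^2 - 10*u - 6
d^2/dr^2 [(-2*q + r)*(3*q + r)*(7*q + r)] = 16*q + 6*r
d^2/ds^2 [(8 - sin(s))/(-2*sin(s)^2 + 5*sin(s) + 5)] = (4*sin(s)^5 - 118*sin(s)^4 + 292*sin(s)^3 - 353*sin(s)^2 - 315*sin(s) + 610)/(5*sin(s) + cos(2*s) + 4)^3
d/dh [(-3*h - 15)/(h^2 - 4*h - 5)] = 3*(-h^2 + 4*h + 2*(h - 2)*(h + 5) + 5)/(-h^2 + 4*h + 5)^2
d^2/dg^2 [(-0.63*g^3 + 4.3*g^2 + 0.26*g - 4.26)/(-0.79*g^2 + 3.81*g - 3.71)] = (-1.4210854715202e-14*g^4 - 11.6123199999999*g^3 + 38.1385379999999*g^2 - 20.332542*g - 27.015608)/(0.493039*g^6 - 7.133463*g^5 + 41.34939*g^4 - 122.306715*g^3 + 194.18511*g^2 - 157.323663*g + 51.064811)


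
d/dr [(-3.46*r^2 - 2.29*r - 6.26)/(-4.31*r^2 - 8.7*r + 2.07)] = (20.2321*r^2 - 68.2856*r - 59.2023)/(18.5761*r^4 + 74.994*r^3 + 57.8466*r^2 - 36.018*r + 4.2849)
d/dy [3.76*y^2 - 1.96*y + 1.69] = 7.52*y - 1.96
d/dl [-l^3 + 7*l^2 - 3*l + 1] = -3*l^2 + 14*l - 3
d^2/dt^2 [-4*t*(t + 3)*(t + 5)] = -24*t - 64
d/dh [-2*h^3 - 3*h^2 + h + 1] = -6*h^2 - 6*h + 1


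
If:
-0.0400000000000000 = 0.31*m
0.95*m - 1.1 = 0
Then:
No Solution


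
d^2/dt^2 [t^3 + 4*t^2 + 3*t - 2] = 6*t + 8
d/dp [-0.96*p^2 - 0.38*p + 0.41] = -1.92*p - 0.38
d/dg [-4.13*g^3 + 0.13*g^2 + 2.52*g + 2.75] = -12.39*g^2 + 0.26*g + 2.52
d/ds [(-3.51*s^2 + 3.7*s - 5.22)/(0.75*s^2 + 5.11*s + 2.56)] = (-20.7111*s^2 - 10.1412*s + 36.1462)/(0.5625*s^4 + 7.665*s^3 + 29.9521*s^2 + 26.1632*s + 6.5536)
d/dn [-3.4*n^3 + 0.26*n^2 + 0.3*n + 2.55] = -10.2*n^2 + 0.52*n + 0.3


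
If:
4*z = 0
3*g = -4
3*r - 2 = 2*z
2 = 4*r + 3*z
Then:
No Solution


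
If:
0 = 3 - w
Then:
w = 3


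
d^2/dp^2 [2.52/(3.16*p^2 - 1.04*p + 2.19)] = (-50.327424*p^2 + 16.563456*p + 2.52*(6.32*p - 1.04)*(12.64*p - 2.08) - 34.878816)/(3.16*p^2 - 1.04*p + 2.19)^3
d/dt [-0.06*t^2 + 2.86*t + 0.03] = 2.86 - 0.12*t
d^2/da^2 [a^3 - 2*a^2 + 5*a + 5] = 6*a - 4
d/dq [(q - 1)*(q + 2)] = 2*q + 1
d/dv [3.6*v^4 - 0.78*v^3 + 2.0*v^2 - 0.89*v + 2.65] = 14.4*v^3 - 2.34*v^2 + 4.0*v - 0.89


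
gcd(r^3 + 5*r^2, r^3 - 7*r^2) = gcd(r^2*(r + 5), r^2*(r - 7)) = r^2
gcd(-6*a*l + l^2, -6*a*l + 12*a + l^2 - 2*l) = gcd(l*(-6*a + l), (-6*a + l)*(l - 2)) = 6*a - l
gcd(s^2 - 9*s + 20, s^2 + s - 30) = s - 5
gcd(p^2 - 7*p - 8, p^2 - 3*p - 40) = p - 8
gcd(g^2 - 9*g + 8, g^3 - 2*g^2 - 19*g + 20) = g - 1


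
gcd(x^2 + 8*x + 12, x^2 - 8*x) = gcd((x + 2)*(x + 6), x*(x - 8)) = 1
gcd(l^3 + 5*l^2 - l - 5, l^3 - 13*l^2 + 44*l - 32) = l - 1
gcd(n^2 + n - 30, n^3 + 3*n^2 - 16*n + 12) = n + 6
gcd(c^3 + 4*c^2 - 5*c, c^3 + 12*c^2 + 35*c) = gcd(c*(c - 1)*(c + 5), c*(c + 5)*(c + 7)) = c^2 + 5*c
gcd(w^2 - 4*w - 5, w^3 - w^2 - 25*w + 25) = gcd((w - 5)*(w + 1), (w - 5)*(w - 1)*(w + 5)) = w - 5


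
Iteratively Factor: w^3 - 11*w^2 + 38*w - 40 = (w - 4)*(w^2 - 7*w + 10) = (w - 4)*(w - 2)*(w - 5)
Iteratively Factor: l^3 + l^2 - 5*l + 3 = (l + 3)*(l^2 - 2*l + 1) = (l - 1)*(l + 3)*(l - 1)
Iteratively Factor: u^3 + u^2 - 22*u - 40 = (u + 2)*(u^2 - u - 20) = (u - 5)*(u + 2)*(u + 4)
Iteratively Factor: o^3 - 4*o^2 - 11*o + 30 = (o + 3)*(o^2 - 7*o + 10) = (o - 5)*(o + 3)*(o - 2)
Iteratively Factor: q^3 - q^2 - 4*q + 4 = (q + 2)*(q^2 - 3*q + 2) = (q - 1)*(q + 2)*(q - 2)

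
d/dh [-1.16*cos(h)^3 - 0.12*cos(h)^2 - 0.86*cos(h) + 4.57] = (3.48*cos(h)^2 + 0.24*cos(h) + 0.86)*sin(h)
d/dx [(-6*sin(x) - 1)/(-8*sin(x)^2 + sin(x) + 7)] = (-16*sin(x) + 24*cos(2*x) - 65)*cos(x)/(-8*sin(x)^2 + sin(x) + 7)^2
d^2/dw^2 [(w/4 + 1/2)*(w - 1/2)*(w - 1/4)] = 3*w/2 + 5/8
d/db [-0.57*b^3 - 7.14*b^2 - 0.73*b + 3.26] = -1.71*b^2 - 14.28*b - 0.73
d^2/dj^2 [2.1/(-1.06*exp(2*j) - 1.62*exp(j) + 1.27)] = (-2.1*(2.12*exp(j) + 1.62)*(4.24*exp(j) + 3.24)*exp(j) + (8.904*exp(j) + 3.402)*(1.06*exp(2*j) + 1.62*exp(j) - 1.27))*exp(j)/(1.06*exp(2*j) + 1.62*exp(j) - 1.27)^3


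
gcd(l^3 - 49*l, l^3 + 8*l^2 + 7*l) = l^2 + 7*l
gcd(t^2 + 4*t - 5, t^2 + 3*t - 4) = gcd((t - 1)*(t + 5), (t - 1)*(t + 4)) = t - 1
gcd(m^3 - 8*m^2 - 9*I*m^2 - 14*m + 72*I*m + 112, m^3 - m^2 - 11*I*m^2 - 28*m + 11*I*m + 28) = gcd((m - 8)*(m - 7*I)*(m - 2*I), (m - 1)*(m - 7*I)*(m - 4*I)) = m - 7*I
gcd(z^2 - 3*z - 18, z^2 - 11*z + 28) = 1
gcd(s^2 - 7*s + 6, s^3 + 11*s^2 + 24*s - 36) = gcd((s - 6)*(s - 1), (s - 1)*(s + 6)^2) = s - 1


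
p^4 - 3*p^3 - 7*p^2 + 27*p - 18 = (p - 3)*(p - 2)*(p - 1)*(p + 3)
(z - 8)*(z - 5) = z^2 - 13*z + 40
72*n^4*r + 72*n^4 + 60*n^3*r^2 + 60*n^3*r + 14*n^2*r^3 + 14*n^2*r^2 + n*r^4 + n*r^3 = (2*n + r)*(6*n + r)^2*(n*r + n)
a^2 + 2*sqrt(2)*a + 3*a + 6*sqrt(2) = (a + 3)*(a + 2*sqrt(2))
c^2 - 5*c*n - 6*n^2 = (c - 6*n)*(c + n)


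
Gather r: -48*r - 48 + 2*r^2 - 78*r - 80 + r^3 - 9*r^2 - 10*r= r^3 - 7*r^2 - 136*r - 128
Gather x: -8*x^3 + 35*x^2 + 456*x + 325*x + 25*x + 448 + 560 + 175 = -8*x^3 + 35*x^2 + 806*x + 1183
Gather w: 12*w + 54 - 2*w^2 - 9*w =-2*w^2 + 3*w + 54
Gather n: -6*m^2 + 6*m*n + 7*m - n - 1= -6*m^2 + 7*m + n*(6*m - 1) - 1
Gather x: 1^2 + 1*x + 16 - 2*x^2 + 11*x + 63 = -2*x^2 + 12*x + 80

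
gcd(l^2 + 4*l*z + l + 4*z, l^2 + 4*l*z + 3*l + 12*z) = l + 4*z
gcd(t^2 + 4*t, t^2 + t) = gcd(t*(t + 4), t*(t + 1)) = t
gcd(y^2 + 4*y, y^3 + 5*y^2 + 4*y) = y^2 + 4*y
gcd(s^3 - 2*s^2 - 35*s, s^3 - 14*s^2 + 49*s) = s^2 - 7*s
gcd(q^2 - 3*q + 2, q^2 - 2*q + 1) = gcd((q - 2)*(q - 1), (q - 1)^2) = q - 1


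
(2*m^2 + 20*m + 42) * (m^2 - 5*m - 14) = 2*m^4 + 10*m^3 - 86*m^2 - 490*m - 588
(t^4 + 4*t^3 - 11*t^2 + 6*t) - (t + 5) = t^4 + 4*t^3 - 11*t^2 + 5*t - 5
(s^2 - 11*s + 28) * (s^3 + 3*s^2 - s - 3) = s^5 - 8*s^4 - 6*s^3 + 92*s^2 + 5*s - 84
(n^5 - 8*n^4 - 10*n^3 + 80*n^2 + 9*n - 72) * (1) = n^5 - 8*n^4 - 10*n^3 + 80*n^2 + 9*n - 72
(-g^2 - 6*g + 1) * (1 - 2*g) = 2*g^3 + 11*g^2 - 8*g + 1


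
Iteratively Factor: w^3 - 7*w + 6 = (w - 2)*(w^2 + 2*w - 3) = (w - 2)*(w + 3)*(w - 1)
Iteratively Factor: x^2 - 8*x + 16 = (x - 4)*(x - 4)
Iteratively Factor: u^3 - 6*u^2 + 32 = (u - 4)*(u^2 - 2*u - 8) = (u - 4)*(u + 2)*(u - 4)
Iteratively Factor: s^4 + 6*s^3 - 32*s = (s)*(s^3 + 6*s^2 - 32) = s*(s + 4)*(s^2 + 2*s - 8) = s*(s - 2)*(s + 4)*(s + 4)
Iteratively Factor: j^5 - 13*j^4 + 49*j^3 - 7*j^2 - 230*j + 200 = (j - 4)*(j^4 - 9*j^3 + 13*j^2 + 45*j - 50) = (j - 4)*(j + 2)*(j^3 - 11*j^2 + 35*j - 25) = (j - 4)*(j - 1)*(j + 2)*(j^2 - 10*j + 25) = (j - 5)*(j - 4)*(j - 1)*(j + 2)*(j - 5)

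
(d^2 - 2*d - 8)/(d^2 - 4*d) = (d + 2)/d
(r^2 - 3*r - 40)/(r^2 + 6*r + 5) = (r - 8)/(r + 1)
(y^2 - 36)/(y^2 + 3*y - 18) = (y - 6)/(y - 3)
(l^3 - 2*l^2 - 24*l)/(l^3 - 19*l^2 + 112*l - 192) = l*(l^2 - 2*l - 24)/(l^3 - 19*l^2 + 112*l - 192)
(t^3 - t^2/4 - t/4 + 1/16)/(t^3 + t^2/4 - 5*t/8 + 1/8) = (t + 1/2)/(t + 1)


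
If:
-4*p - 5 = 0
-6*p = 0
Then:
No Solution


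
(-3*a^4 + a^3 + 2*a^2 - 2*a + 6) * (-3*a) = 9*a^5 - 3*a^4 - 6*a^3 + 6*a^2 - 18*a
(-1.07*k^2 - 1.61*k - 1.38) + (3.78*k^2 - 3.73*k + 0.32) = 2.71*k^2 - 5.34*k - 1.06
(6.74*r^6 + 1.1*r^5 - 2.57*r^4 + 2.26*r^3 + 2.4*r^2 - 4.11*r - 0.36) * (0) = 0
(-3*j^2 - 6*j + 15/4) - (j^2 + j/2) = -4*j^2 - 13*j/2 + 15/4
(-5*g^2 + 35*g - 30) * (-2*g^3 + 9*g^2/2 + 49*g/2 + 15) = 10*g^5 - 185*g^4/2 + 95*g^3 + 1295*g^2/2 - 210*g - 450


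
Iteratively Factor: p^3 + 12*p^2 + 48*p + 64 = (p + 4)*(p^2 + 8*p + 16) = (p + 4)^2*(p + 4)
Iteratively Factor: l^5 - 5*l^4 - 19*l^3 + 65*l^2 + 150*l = (l - 5)*(l^4 - 19*l^2 - 30*l) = l*(l - 5)*(l^3 - 19*l - 30) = l*(l - 5)*(l + 2)*(l^2 - 2*l - 15) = l*(l - 5)^2*(l + 2)*(l + 3)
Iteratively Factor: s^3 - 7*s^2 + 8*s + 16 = (s - 4)*(s^2 - 3*s - 4) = (s - 4)*(s + 1)*(s - 4)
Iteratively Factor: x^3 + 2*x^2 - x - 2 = (x + 2)*(x^2 - 1) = (x + 1)*(x + 2)*(x - 1)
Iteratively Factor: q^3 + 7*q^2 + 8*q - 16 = (q + 4)*(q^2 + 3*q - 4) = (q + 4)^2*(q - 1)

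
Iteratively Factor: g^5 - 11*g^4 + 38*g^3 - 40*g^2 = (g - 4)*(g^4 - 7*g^3 + 10*g^2) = (g - 5)*(g - 4)*(g^3 - 2*g^2) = g*(g - 5)*(g - 4)*(g^2 - 2*g) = g^2*(g - 5)*(g - 4)*(g - 2)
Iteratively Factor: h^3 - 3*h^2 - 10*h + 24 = (h - 2)*(h^2 - h - 12) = (h - 2)*(h + 3)*(h - 4)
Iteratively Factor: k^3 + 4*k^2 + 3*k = (k + 1)*(k^2 + 3*k) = (k + 1)*(k + 3)*(k)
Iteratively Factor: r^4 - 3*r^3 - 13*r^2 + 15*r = (r)*(r^3 - 3*r^2 - 13*r + 15) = r*(r - 1)*(r^2 - 2*r - 15) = r*(r - 5)*(r - 1)*(r + 3)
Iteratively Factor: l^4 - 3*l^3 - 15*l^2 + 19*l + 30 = (l + 1)*(l^3 - 4*l^2 - 11*l + 30) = (l - 2)*(l + 1)*(l^2 - 2*l - 15) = (l - 5)*(l - 2)*(l + 1)*(l + 3)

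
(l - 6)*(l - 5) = l^2 - 11*l + 30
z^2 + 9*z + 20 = (z + 4)*(z + 5)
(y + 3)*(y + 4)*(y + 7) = y^3 + 14*y^2 + 61*y + 84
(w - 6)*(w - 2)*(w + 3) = w^3 - 5*w^2 - 12*w + 36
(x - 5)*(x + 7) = x^2 + 2*x - 35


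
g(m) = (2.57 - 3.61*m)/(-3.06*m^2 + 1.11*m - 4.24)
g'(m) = (2.57 - 3.61*m)*(6.12*m - 1.11)/(-3.06*m^2 + 1.11*m - 4.24)^2 - 3.61/(-3.06*m^2 + 1.11*m - 4.24)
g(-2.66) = -0.42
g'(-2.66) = -0.13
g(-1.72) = -0.58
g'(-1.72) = -0.20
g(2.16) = 0.32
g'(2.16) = -0.02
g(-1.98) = -0.53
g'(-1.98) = -0.18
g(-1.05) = -0.72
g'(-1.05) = -0.21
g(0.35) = -0.31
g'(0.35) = 0.93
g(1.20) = 0.24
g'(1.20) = 0.29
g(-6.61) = -0.18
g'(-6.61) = -0.03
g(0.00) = -0.61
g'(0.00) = 0.69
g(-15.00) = -0.08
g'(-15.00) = -0.01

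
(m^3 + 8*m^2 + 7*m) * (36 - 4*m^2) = -4*m^5 - 32*m^4 + 8*m^3 + 288*m^2 + 252*m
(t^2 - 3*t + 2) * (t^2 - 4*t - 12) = t^4 - 7*t^3 + 2*t^2 + 28*t - 24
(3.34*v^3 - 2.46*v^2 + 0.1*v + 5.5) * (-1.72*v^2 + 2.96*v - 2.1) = -5.7448*v^5 + 14.1176*v^4 - 14.4676*v^3 - 3.998*v^2 + 16.07*v - 11.55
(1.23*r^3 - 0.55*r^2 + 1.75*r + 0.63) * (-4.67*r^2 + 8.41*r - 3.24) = -5.7441*r^5 + 12.9128*r^4 - 16.7832*r^3 + 13.5574*r^2 - 0.3717*r - 2.0412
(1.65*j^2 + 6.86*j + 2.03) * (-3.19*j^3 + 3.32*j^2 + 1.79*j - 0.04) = -5.2635*j^5 - 16.4054*j^4 + 19.253*j^3 + 18.953*j^2 + 3.3593*j - 0.0812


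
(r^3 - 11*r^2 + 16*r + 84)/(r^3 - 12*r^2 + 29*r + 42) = (r + 2)/(r + 1)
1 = 1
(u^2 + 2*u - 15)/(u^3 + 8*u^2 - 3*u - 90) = 1/(u + 6)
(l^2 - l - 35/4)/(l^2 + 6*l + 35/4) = (2*l - 7)/(2*l + 7)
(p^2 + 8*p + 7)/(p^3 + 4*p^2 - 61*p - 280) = (p + 1)/(p^2 - 3*p - 40)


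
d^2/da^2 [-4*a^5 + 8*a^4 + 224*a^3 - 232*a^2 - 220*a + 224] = -80*a^3 + 96*a^2 + 1344*a - 464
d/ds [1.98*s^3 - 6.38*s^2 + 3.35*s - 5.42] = 5.94*s^2 - 12.76*s + 3.35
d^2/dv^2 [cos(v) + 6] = -cos(v)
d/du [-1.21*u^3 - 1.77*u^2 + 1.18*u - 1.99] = -3.63*u^2 - 3.54*u + 1.18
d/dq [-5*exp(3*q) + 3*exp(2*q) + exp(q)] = (-15*exp(2*q) + 6*exp(q) + 1)*exp(q)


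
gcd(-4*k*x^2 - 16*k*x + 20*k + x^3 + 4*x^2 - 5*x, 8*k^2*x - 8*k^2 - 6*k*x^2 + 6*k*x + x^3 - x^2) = -4*k*x + 4*k + x^2 - x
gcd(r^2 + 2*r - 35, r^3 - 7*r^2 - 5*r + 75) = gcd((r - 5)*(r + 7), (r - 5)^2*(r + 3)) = r - 5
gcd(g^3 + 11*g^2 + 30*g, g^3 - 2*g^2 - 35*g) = g^2 + 5*g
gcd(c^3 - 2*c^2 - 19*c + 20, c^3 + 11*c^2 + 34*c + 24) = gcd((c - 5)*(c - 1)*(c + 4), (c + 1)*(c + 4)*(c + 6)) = c + 4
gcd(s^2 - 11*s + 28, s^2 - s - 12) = s - 4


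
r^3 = r^3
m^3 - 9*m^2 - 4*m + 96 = (m - 8)*(m - 4)*(m + 3)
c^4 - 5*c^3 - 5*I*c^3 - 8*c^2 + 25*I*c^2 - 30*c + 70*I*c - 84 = (c - 7)*(c + 2)*(c - 6*I)*(c + I)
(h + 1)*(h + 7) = h^2 + 8*h + 7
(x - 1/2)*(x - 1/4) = x^2 - 3*x/4 + 1/8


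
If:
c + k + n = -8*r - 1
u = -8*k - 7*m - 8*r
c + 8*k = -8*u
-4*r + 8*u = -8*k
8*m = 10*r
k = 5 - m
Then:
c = 280/17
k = 345/34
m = -175/34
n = 181/34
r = -70/17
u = -415/34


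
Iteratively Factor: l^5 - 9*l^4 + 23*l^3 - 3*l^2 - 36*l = (l + 1)*(l^4 - 10*l^3 + 33*l^2 - 36*l) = (l - 3)*(l + 1)*(l^3 - 7*l^2 + 12*l) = (l - 4)*(l - 3)*(l + 1)*(l^2 - 3*l) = l*(l - 4)*(l - 3)*(l + 1)*(l - 3)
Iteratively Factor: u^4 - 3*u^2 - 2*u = (u)*(u^3 - 3*u - 2) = u*(u - 2)*(u^2 + 2*u + 1) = u*(u - 2)*(u + 1)*(u + 1)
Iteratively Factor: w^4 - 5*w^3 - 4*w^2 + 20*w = (w)*(w^3 - 5*w^2 - 4*w + 20) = w*(w - 2)*(w^2 - 3*w - 10) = w*(w - 5)*(w - 2)*(w + 2)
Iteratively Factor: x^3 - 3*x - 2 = (x + 1)*(x^2 - x - 2) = (x + 1)^2*(x - 2)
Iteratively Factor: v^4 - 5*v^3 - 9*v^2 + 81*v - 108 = (v + 4)*(v^3 - 9*v^2 + 27*v - 27) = (v - 3)*(v + 4)*(v^2 - 6*v + 9) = (v - 3)^2*(v + 4)*(v - 3)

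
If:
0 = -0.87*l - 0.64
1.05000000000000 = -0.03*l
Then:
No Solution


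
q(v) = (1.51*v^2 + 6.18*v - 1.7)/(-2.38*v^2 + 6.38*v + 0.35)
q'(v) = (3.02*v + 6.18)/(-2.38*v^2 + 6.38*v + 0.35) + (4.76*v - 6.38)*(1.51*v^2 + 6.18*v - 1.7)/(-2.38*v^2 + 6.38*v + 0.35)^2 = (24.3422*v^2 - 7.035*v + 13.009)/(5.6644*v^4 - 30.3688*v^3 + 39.0384*v^2 + 4.466*v + 0.1225)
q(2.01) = 4.73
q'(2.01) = 7.68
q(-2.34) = 0.29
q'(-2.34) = 0.21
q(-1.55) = 0.50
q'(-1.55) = 0.35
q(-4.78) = -0.04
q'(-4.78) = 0.08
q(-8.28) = -0.23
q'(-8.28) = 0.04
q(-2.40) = 0.27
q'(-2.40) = 0.21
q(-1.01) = 0.75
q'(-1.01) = 0.62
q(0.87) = 1.18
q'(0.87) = 1.51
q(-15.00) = -0.39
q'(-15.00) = 0.01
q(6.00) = -1.91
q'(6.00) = 0.38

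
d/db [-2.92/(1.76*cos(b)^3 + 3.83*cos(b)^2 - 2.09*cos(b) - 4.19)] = (-15.4176*cos(b)^2 - 22.3672*cos(b) + 6.1028)*sin(b)/(1.76*cos(b)^3 + 3.83*cos(b)^2 - 2.09*cos(b) - 4.19)^2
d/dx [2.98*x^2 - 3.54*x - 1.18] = 5.96*x - 3.54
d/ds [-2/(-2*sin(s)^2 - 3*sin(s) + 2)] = -2*(4*sin(s) + 3)*cos(s)/(2*sin(s)^2 + 3*sin(s) - 2)^2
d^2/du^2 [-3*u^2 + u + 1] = -6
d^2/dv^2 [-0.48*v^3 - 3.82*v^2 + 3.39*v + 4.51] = -2.88*v - 7.64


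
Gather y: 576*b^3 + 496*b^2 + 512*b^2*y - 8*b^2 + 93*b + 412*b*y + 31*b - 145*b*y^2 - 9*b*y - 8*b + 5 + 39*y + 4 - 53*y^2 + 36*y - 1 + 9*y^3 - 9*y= 576*b^3 + 488*b^2 + 116*b + 9*y^3 + y^2*(-145*b - 53) + y*(512*b^2 + 403*b + 66) + 8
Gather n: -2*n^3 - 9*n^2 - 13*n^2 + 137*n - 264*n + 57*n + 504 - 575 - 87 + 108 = -2*n^3 - 22*n^2 - 70*n - 50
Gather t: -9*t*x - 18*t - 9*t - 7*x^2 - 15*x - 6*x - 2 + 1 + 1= t*(-9*x - 27) - 7*x^2 - 21*x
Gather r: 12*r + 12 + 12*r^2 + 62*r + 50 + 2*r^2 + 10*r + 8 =14*r^2 + 84*r + 70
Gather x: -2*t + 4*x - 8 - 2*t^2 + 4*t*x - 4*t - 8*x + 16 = -2*t^2 - 6*t + x*(4*t - 4) + 8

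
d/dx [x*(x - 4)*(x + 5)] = 3*x^2 + 2*x - 20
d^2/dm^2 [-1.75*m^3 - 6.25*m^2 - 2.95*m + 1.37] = -10.5*m - 12.5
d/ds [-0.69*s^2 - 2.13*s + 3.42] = -1.38*s - 2.13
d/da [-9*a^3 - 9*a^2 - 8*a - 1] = -27*a^2 - 18*a - 8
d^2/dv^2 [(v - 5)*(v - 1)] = 2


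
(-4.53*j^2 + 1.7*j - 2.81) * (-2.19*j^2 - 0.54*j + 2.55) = 9.9207*j^4 - 1.2768*j^3 - 6.3156*j^2 + 5.8524*j - 7.1655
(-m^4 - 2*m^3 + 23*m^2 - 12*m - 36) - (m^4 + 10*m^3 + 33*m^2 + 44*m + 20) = -2*m^4 - 12*m^3 - 10*m^2 - 56*m - 56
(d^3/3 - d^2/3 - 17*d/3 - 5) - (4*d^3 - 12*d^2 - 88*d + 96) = -11*d^3/3 + 35*d^2/3 + 247*d/3 - 101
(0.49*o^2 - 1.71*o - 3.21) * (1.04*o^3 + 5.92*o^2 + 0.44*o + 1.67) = 0.5096*o^5 + 1.1224*o^4 - 13.246*o^3 - 18.9373*o^2 - 4.2681*o - 5.3607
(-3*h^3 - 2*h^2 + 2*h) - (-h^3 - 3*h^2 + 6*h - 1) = -2*h^3 + h^2 - 4*h + 1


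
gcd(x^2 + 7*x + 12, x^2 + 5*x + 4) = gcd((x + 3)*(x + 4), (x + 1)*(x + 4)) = x + 4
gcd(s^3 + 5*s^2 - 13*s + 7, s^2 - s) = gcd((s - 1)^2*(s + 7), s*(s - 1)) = s - 1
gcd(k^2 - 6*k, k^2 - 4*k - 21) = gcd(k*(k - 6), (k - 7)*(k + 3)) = 1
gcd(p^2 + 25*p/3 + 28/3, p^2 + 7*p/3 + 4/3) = p + 4/3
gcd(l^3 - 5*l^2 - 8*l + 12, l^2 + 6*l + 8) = l + 2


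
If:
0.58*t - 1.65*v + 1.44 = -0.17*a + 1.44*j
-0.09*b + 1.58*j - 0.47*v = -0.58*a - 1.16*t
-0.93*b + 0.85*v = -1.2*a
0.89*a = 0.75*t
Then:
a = 0.849237344178971*v - 0.567913554114598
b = 2.00976861614491*v - 0.732791682728514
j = 0.661513004830031 - 0.639672149585182*v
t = 1.00776164842571*v - 0.67392408421599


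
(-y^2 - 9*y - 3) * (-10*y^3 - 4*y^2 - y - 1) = 10*y^5 + 94*y^4 + 67*y^3 + 22*y^2 + 12*y + 3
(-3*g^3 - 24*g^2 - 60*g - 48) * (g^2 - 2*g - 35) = -3*g^5 - 18*g^4 + 93*g^3 + 912*g^2 + 2196*g + 1680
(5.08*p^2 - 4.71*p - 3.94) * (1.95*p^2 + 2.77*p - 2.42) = 9.906*p^4 + 4.8871*p^3 - 33.0233*p^2 + 0.484399999999999*p + 9.5348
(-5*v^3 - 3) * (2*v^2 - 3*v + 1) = -10*v^5 + 15*v^4 - 5*v^3 - 6*v^2 + 9*v - 3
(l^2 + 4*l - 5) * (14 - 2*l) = -2*l^3 + 6*l^2 + 66*l - 70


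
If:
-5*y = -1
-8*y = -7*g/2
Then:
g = 16/35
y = 1/5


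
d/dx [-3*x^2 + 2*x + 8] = 2 - 6*x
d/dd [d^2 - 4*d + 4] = 2*d - 4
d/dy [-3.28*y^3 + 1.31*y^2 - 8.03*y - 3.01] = -9.84*y^2 + 2.62*y - 8.03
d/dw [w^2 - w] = 2*w - 1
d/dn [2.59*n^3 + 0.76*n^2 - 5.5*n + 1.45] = 7.77*n^2 + 1.52*n - 5.5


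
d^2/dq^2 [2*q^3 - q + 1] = 12*q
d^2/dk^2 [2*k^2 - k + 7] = 4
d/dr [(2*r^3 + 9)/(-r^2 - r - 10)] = (-6*r^2*(r^2 + r + 10) + (2*r + 1)*(2*r^3 + 9))/(r^2 + r + 10)^2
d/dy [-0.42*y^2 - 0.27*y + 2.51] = -0.84*y - 0.27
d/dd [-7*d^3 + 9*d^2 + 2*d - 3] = -21*d^2 + 18*d + 2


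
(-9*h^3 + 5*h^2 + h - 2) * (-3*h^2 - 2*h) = 27*h^5 + 3*h^4 - 13*h^3 + 4*h^2 + 4*h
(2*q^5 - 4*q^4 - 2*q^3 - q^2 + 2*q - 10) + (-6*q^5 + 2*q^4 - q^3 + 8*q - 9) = -4*q^5 - 2*q^4 - 3*q^3 - q^2 + 10*q - 19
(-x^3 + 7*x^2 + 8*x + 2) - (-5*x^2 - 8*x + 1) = -x^3 + 12*x^2 + 16*x + 1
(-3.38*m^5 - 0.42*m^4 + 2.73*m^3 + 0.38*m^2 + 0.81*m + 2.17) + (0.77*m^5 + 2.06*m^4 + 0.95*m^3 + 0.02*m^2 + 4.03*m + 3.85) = -2.61*m^5 + 1.64*m^4 + 3.68*m^3 + 0.4*m^2 + 4.84*m + 6.02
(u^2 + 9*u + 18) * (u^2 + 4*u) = u^4 + 13*u^3 + 54*u^2 + 72*u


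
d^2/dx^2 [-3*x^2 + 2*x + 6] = -6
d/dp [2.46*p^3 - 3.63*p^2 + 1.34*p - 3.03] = 7.38*p^2 - 7.26*p + 1.34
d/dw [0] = 0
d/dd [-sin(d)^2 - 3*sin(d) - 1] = -(2*sin(d) + 3)*cos(d)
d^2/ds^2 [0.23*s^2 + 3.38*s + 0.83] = 0.460000000000000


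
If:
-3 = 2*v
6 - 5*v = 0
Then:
No Solution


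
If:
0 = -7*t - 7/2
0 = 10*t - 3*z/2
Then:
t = -1/2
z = -10/3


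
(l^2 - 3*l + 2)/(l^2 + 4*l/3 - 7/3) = 3*(l - 2)/(3*l + 7)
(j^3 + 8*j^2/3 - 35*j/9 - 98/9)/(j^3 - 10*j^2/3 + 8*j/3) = (9*j^2 + 42*j + 49)/(3*j*(3*j - 4))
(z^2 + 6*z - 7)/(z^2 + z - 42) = (z - 1)/(z - 6)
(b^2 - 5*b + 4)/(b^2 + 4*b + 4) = (b^2 - 5*b + 4)/(b^2 + 4*b + 4)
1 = 1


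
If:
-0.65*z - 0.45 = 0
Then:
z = -0.69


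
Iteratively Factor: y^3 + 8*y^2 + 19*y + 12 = (y + 4)*(y^2 + 4*y + 3) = (y + 3)*(y + 4)*(y + 1)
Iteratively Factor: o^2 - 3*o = (o - 3)*(o)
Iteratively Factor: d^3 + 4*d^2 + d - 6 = (d + 3)*(d^2 + d - 2) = (d + 2)*(d + 3)*(d - 1)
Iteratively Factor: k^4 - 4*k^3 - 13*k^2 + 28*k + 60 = (k - 3)*(k^3 - k^2 - 16*k - 20) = (k - 5)*(k - 3)*(k^2 + 4*k + 4) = (k - 5)*(k - 3)*(k + 2)*(k + 2)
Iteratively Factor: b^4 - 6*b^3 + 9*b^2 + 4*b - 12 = (b - 3)*(b^3 - 3*b^2 + 4) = (b - 3)*(b - 2)*(b^2 - b - 2) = (b - 3)*(b - 2)^2*(b + 1)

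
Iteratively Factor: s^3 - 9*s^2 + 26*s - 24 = (s - 3)*(s^2 - 6*s + 8) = (s - 3)*(s - 2)*(s - 4)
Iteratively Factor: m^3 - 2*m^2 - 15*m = (m - 5)*(m^2 + 3*m) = m*(m - 5)*(m + 3)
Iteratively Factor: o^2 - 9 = (o + 3)*(o - 3)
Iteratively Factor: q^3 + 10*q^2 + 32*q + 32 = (q + 2)*(q^2 + 8*q + 16) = (q + 2)*(q + 4)*(q + 4)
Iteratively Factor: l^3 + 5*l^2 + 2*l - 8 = (l + 2)*(l^2 + 3*l - 4) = (l - 1)*(l + 2)*(l + 4)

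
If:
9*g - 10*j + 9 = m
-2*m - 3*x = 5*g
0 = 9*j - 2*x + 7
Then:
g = 13*x/207 - 302/207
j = 2*x/9 - 7/9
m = 755/207 - 343*x/207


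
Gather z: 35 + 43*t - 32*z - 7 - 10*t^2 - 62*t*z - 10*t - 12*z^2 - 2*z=-10*t^2 + 33*t - 12*z^2 + z*(-62*t - 34) + 28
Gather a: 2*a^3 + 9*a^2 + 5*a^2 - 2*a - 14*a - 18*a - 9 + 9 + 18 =2*a^3 + 14*a^2 - 34*a + 18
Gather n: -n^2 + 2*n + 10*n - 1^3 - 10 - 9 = -n^2 + 12*n - 20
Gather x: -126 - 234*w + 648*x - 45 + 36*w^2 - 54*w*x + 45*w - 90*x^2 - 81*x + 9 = 36*w^2 - 189*w - 90*x^2 + x*(567 - 54*w) - 162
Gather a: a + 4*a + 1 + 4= 5*a + 5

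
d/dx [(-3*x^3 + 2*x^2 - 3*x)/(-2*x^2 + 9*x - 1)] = (6*x^4 - 54*x^3 + 21*x^2 - 4*x + 3)/(4*x^4 - 36*x^3 + 85*x^2 - 18*x + 1)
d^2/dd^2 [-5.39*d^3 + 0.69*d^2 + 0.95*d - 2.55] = 1.38 - 32.34*d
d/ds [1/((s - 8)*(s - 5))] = (13 - 2*s)/(s^4 - 26*s^3 + 249*s^2 - 1040*s + 1600)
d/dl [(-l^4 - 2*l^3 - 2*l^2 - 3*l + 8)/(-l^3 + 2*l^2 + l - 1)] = (l^6 - 4*l^5 - 9*l^4 - 6*l^3 + 34*l^2 - 28*l - 5)/(l^6 - 4*l^5 + 2*l^4 + 6*l^3 - 3*l^2 - 2*l + 1)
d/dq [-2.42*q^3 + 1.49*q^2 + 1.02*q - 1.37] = -7.26*q^2 + 2.98*q + 1.02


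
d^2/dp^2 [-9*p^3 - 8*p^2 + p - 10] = -54*p - 16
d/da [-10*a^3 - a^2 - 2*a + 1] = -30*a^2 - 2*a - 2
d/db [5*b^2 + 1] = 10*b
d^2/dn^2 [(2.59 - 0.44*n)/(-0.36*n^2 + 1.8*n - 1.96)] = ((3.4488 - 0.9504*n)*(0.36*n^2 - 1.8*n + 1.96) + (0.44*n - 2.59)*(0.72*n - 1.8)*(1.44*n - 3.6))/(0.36*n^2 - 1.8*n + 1.96)^3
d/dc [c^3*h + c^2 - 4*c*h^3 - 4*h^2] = 3*c^2*h + 2*c - 4*h^3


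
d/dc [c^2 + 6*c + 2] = 2*c + 6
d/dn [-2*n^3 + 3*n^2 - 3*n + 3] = -6*n^2 + 6*n - 3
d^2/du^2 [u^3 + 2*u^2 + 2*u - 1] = 6*u + 4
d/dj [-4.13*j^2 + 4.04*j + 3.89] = 4.04 - 8.26*j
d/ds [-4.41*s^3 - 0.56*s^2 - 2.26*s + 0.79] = -13.23*s^2 - 1.12*s - 2.26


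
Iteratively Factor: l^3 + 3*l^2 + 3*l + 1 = (l + 1)*(l^2 + 2*l + 1) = (l + 1)^2*(l + 1)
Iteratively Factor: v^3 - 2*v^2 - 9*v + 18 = (v + 3)*(v^2 - 5*v + 6) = (v - 2)*(v + 3)*(v - 3)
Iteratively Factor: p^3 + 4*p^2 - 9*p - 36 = (p + 3)*(p^2 + p - 12) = (p + 3)*(p + 4)*(p - 3)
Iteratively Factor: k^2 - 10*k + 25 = (k - 5)*(k - 5)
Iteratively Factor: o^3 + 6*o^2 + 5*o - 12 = (o + 4)*(o^2 + 2*o - 3) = (o - 1)*(o + 4)*(o + 3)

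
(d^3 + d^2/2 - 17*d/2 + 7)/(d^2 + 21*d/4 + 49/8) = 4*(d^2 - 3*d + 2)/(4*d + 7)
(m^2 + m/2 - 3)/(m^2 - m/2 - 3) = (-2*m^2 - m + 6)/(-2*m^2 + m + 6)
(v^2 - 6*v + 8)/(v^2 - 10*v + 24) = (v - 2)/(v - 6)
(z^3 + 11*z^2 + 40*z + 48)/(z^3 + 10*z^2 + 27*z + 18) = (z^2 + 8*z + 16)/(z^2 + 7*z + 6)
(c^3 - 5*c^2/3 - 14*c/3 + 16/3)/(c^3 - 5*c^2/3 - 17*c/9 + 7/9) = 3*(3*c^3 - 5*c^2 - 14*c + 16)/(9*c^3 - 15*c^2 - 17*c + 7)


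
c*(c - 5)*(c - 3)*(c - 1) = c^4 - 9*c^3 + 23*c^2 - 15*c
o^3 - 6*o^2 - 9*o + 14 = (o - 7)*(o - 1)*(o + 2)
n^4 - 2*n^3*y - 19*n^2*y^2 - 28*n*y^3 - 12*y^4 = (n - 6*y)*(n + y)^2*(n + 2*y)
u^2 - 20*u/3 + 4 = (u - 6)*(u - 2/3)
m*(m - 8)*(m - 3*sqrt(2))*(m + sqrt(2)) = m^4 - 8*m^3 - 2*sqrt(2)*m^3 - 6*m^2 + 16*sqrt(2)*m^2 + 48*m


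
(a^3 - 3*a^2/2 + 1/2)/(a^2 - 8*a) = (2*a^3 - 3*a^2 + 1)/(2*a*(a - 8))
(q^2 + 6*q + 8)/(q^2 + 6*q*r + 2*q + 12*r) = (q + 4)/(q + 6*r)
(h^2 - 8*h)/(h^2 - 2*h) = (h - 8)/(h - 2)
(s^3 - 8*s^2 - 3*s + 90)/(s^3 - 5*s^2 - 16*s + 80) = (s^2 - 3*s - 18)/(s^2 - 16)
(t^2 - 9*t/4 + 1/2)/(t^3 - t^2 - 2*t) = (t - 1/4)/(t*(t + 1))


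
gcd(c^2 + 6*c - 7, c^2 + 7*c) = c + 7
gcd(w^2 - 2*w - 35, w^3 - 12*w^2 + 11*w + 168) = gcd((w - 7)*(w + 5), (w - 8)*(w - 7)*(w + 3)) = w - 7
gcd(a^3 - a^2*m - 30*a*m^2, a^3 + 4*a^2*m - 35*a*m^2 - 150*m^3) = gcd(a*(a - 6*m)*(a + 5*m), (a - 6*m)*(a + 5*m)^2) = a^2 - a*m - 30*m^2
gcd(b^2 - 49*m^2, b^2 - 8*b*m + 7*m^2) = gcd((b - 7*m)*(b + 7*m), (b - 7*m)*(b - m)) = b - 7*m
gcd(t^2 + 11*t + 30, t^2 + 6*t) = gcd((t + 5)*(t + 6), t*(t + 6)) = t + 6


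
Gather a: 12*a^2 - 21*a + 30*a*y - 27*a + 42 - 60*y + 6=12*a^2 + a*(30*y - 48) - 60*y + 48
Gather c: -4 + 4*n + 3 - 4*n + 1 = 0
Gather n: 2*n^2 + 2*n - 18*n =2*n^2 - 16*n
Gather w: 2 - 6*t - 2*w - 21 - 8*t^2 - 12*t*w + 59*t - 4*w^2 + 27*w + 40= -8*t^2 + 53*t - 4*w^2 + w*(25 - 12*t) + 21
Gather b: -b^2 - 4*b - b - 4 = -b^2 - 5*b - 4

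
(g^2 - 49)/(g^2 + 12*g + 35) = (g - 7)/(g + 5)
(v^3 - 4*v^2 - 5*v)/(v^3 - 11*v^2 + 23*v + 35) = v/(v - 7)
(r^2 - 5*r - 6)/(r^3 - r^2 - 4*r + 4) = (r^2 - 5*r - 6)/(r^3 - r^2 - 4*r + 4)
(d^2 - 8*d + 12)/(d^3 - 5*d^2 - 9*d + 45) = (d^2 - 8*d + 12)/(d^3 - 5*d^2 - 9*d + 45)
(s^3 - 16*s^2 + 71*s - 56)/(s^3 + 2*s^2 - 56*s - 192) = (s^2 - 8*s + 7)/(s^2 + 10*s + 24)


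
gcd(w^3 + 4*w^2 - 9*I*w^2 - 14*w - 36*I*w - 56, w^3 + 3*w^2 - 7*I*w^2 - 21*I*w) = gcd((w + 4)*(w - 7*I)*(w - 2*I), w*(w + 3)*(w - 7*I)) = w - 7*I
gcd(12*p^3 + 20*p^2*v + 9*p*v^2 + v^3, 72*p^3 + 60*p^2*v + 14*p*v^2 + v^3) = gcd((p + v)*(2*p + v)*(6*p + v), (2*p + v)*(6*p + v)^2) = 12*p^2 + 8*p*v + v^2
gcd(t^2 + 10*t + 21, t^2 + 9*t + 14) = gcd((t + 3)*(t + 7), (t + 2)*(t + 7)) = t + 7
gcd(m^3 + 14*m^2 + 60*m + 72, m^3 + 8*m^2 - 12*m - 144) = m^2 + 12*m + 36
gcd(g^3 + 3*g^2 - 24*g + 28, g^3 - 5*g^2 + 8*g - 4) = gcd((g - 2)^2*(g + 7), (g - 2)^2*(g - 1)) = g^2 - 4*g + 4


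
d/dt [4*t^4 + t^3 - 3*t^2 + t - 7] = 16*t^3 + 3*t^2 - 6*t + 1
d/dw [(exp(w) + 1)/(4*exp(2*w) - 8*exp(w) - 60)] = (2*(1 - exp(w))*(exp(w) + 1) + exp(2*w) - 2*exp(w) - 15)*exp(w)/(4*(-exp(2*w) + 2*exp(w) + 15)^2)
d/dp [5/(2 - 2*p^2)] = 5*p/(p^2 - 1)^2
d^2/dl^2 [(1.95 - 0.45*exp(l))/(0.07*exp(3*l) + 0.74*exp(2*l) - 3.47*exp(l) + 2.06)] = (-0.00881999999999999*exp(6*l) + 0.0160650000000001*exp(5*l) + 0.42747*exp(4*l) + 3.01203*exp(3*l) - 13.43646*exp(2*l) + 8.37274499999999*exp(l) + 12.02937)*exp(l)/(0.000343*exp(9*l) + 0.010878*exp(8*l) + 0.063987*exp(7*l) - 0.64297*exp(6*l) - 2.531679*exp(5*l) + 27.112722*exp(4*l) - 72.628775*exp(3*l) + 83.833554*exp(2*l) - 44.175876*exp(l) + 8.741816)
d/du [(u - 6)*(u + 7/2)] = 2*u - 5/2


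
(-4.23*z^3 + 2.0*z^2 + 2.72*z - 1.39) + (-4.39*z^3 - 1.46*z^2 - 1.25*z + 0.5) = -8.62*z^3 + 0.54*z^2 + 1.47*z - 0.89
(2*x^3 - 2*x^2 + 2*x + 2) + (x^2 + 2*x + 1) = 2*x^3 - x^2 + 4*x + 3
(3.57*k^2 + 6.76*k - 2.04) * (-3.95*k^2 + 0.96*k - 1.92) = -14.1015*k^4 - 23.2748*k^3 + 7.6932*k^2 - 14.9376*k + 3.9168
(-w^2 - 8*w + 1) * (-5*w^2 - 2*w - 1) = 5*w^4 + 42*w^3 + 12*w^2 + 6*w - 1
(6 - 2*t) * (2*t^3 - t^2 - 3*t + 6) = -4*t^4 + 14*t^3 - 30*t + 36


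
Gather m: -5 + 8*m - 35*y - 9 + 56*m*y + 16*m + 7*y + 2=m*(56*y + 24) - 28*y - 12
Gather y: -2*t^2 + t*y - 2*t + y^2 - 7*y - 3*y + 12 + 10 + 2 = -2*t^2 - 2*t + y^2 + y*(t - 10) + 24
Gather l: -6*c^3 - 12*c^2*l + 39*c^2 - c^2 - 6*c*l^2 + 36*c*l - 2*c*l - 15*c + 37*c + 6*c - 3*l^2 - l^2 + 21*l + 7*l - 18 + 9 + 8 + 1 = -6*c^3 + 38*c^2 + 28*c + l^2*(-6*c - 4) + l*(-12*c^2 + 34*c + 28)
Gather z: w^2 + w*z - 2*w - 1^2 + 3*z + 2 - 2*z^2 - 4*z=w^2 - 2*w - 2*z^2 + z*(w - 1) + 1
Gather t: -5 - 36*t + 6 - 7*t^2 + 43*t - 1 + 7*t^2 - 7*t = 0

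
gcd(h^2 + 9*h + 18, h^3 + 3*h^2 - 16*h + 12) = h + 6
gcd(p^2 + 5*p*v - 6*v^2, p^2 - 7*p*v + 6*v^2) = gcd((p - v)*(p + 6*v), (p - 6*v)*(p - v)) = p - v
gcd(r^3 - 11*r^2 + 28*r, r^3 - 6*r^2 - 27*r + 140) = r^2 - 11*r + 28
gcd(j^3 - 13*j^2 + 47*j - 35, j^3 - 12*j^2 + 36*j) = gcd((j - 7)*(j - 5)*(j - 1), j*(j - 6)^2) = 1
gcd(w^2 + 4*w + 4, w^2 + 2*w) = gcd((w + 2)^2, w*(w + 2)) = w + 2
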